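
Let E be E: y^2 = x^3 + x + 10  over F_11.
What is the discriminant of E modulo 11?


4 a^3 + 27 b^2 = 4*1^3 + 27*10^2 = 4 + 2700 = 2704
Delta = -16 * (2704) = -43264
Delta mod 11 = 10

Delta = 10 (mod 11)


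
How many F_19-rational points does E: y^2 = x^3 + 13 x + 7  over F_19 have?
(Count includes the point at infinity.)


For each x in F_19, count y with y^2 = x^3 + 13 x + 7 mod 19:
  x = 0: RHS = 7, y in [8, 11]  -> 2 point(s)
  x = 3: RHS = 16, y in [4, 15]  -> 2 point(s)
  x = 4: RHS = 9, y in [3, 16]  -> 2 point(s)
  x = 5: RHS = 7, y in [8, 11]  -> 2 point(s)
  x = 6: RHS = 16, y in [4, 15]  -> 2 point(s)
  x = 7: RHS = 4, y in [2, 17]  -> 2 point(s)
  x = 9: RHS = 17, y in [6, 13]  -> 2 point(s)
  x = 10: RHS = 16, y in [4, 15]  -> 2 point(s)
  x = 13: RHS = 17, y in [6, 13]  -> 2 point(s)
  x = 14: RHS = 7, y in [8, 11]  -> 2 point(s)
  x = 15: RHS = 5, y in [9, 10]  -> 2 point(s)
  x = 16: RHS = 17, y in [6, 13]  -> 2 point(s)
  x = 17: RHS = 11, y in [7, 12]  -> 2 point(s)
Affine points: 26. Add the point at infinity: total = 27.

#E(F_19) = 27


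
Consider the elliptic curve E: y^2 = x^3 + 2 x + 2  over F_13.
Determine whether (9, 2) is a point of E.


Check whether y^2 = x^3 + 2 x + 2 (mod 13) for (x, y) = (9, 2).
LHS: y^2 = 2^2 mod 13 = 4
RHS: x^3 + 2 x + 2 = 9^3 + 2*9 + 2 mod 13 = 8
LHS != RHS

No, not on the curve


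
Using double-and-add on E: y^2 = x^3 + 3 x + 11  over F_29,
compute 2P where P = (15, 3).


k = 2 = 10_2 (binary, LSB first: 01)
Double-and-add from P = (15, 3):
  bit 0 = 0: acc unchanged = O
  bit 1 = 1: acc = O + (8, 5) = (8, 5)

2P = (8, 5)


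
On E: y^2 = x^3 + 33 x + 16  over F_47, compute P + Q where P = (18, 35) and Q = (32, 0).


P != Q, so use the chord formula.
s = (y2 - y1) / (x2 - x1) = (12) / (14) mod 47 = 21
x3 = s^2 - x1 - x2 mod 47 = 21^2 - 18 - 32 = 15
y3 = s (x1 - x3) - y1 mod 47 = 21 * (18 - 15) - 35 = 28

P + Q = (15, 28)


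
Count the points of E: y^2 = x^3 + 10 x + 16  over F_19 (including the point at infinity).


For each x in F_19, count y with y^2 = x^3 + 10 x + 16 mod 19:
  x = 0: RHS = 16, y in [4, 15]  -> 2 point(s)
  x = 2: RHS = 6, y in [5, 14]  -> 2 point(s)
  x = 3: RHS = 16, y in [4, 15]  -> 2 point(s)
  x = 4: RHS = 6, y in [5, 14]  -> 2 point(s)
  x = 5: RHS = 1, y in [1, 18]  -> 2 point(s)
  x = 6: RHS = 7, y in [8, 11]  -> 2 point(s)
  x = 7: RHS = 11, y in [7, 12]  -> 2 point(s)
  x = 8: RHS = 0, y in [0]  -> 1 point(s)
  x = 13: RHS = 6, y in [5, 14]  -> 2 point(s)
  x = 15: RHS = 7, y in [8, 11]  -> 2 point(s)
  x = 16: RHS = 16, y in [4, 15]  -> 2 point(s)
  x = 17: RHS = 7, y in [8, 11]  -> 2 point(s)
  x = 18: RHS = 5, y in [9, 10]  -> 2 point(s)
Affine points: 25. Add the point at infinity: total = 26.

#E(F_19) = 26


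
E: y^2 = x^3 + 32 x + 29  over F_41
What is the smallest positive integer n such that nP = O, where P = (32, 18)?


Compute successive multiples of P until we hit O:
  1P = (32, 18)
  2P = (9, 29)
  3P = (21, 32)
  4P = (13, 10)
  5P = (29, 7)
  6P = (39, 11)
  7P = (12, 3)
  8P = (36, 20)
  ... (continuing to 52P)
  52P = O

ord(P) = 52


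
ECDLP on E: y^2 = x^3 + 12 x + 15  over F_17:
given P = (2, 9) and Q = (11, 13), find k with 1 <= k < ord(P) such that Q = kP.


Enumerate multiples of P until we hit Q = (11, 13):
  1P = (2, 9)
  2P = (11, 13)
Match found at i = 2.

k = 2


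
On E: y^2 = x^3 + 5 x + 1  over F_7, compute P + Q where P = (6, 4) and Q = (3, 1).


P != Q, so use the chord formula.
s = (y2 - y1) / (x2 - x1) = (4) / (4) mod 7 = 1
x3 = s^2 - x1 - x2 mod 7 = 1^2 - 6 - 3 = 6
y3 = s (x1 - x3) - y1 mod 7 = 1 * (6 - 6) - 4 = 3

P + Q = (6, 3)


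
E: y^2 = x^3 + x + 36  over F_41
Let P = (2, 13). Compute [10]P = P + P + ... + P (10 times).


k = 10 = 1010_2 (binary, LSB first: 0101)
Double-and-add from P = (2, 13):
  bit 0 = 0: acc unchanged = O
  bit 1 = 1: acc = O + (27, 36) = (27, 36)
  bit 2 = 0: acc unchanged = (27, 36)
  bit 3 = 1: acc = (27, 36) + (11, 5) = (13, 27)

10P = (13, 27)


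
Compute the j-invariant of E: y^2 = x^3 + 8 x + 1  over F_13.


Delta = -16(4 a^3 + 27 b^2) mod 13 = 2
-1728 * (4 a)^3 = -1728 * (4*8)^3 mod 13 = 8
j = 8 * 2^(-1) mod 13 = 4

j = 4 (mod 13)


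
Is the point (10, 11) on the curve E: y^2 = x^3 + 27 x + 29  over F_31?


Check whether y^2 = x^3 + 27 x + 29 (mod 31) for (x, y) = (10, 11).
LHS: y^2 = 11^2 mod 31 = 28
RHS: x^3 + 27 x + 29 = 10^3 + 27*10 + 29 mod 31 = 28
LHS = RHS

Yes, on the curve


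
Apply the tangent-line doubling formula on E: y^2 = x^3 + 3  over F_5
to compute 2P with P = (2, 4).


Doubling: s = (3 x1^2 + a) / (2 y1)
s = (3*2^2 + 0) / (2*4) mod 5 = 4
x3 = s^2 - 2 x1 mod 5 = 4^2 - 2*2 = 2
y3 = s (x1 - x3) - y1 mod 5 = 4 * (2 - 2) - 4 = 1

2P = (2, 1)


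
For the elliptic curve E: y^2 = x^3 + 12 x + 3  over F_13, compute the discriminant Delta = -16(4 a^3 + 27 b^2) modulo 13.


4 a^3 + 27 b^2 = 4*12^3 + 27*3^2 = 6912 + 243 = 7155
Delta = -16 * (7155) = -114480
Delta mod 13 = 11

Delta = 11 (mod 13)


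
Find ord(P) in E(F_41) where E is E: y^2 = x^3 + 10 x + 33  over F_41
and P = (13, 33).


Compute successive multiples of P until we hit O:
  1P = (13, 33)
  2P = (16, 5)
  3P = (8, 16)
  4P = (25, 0)
  5P = (8, 25)
  6P = (16, 36)
  7P = (13, 8)
  8P = O

ord(P) = 8


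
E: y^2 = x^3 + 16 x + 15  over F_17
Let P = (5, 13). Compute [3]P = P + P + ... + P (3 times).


k = 3 = 11_2 (binary, LSB first: 11)
Double-and-add from P = (5, 13):
  bit 0 = 1: acc = O + (5, 13) = (5, 13)
  bit 1 = 1: acc = (5, 13) + (15, 3) = (15, 14)

3P = (15, 14)


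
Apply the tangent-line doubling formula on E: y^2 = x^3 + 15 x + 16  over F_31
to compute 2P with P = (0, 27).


Doubling: s = (3 x1^2 + a) / (2 y1)
s = (3*0^2 + 15) / (2*27) mod 31 = 2
x3 = s^2 - 2 x1 mod 31 = 2^2 - 2*0 = 4
y3 = s (x1 - x3) - y1 mod 31 = 2 * (0 - 4) - 27 = 27

2P = (4, 27)


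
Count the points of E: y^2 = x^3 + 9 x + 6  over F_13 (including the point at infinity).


For each x in F_13, count y with y^2 = x^3 + 9 x + 6 mod 13:
  x = 1: RHS = 3, y in [4, 9]  -> 2 point(s)
  x = 6: RHS = 3, y in [4, 9]  -> 2 point(s)
  x = 7: RHS = 9, y in [3, 10]  -> 2 point(s)
  x = 9: RHS = 10, y in [6, 7]  -> 2 point(s)
  x = 10: RHS = 4, y in [2, 11]  -> 2 point(s)
  x = 12: RHS = 9, y in [3, 10]  -> 2 point(s)
Affine points: 12. Add the point at infinity: total = 13.

#E(F_13) = 13


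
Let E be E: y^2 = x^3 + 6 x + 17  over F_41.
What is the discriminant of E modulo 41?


4 a^3 + 27 b^2 = 4*6^3 + 27*17^2 = 864 + 7803 = 8667
Delta = -16 * (8667) = -138672
Delta mod 41 = 31

Delta = 31 (mod 41)


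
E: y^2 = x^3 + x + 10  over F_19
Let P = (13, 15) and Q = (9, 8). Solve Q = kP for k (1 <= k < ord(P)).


Enumerate multiples of P until we hit Q = (9, 8):
  1P = (13, 15)
  2P = (2, 18)
  3P = (8, 13)
  4P = (5, 11)
  5P = (6, 17)
  6P = (9, 11)
  7P = (17, 0)
  8P = (9, 8)
Match found at i = 8.

k = 8


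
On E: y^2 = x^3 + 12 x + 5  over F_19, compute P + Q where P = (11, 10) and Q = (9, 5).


P != Q, so use the chord formula.
s = (y2 - y1) / (x2 - x1) = (14) / (17) mod 19 = 12
x3 = s^2 - x1 - x2 mod 19 = 12^2 - 11 - 9 = 10
y3 = s (x1 - x3) - y1 mod 19 = 12 * (11 - 10) - 10 = 2

P + Q = (10, 2)


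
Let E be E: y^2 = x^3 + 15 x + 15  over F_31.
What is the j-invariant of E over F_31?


Delta = -16(4 a^3 + 27 b^2) mod 31 = 24
-1728 * (4 a)^3 = -1728 * (4*15)^3 mod 31 = 29
j = 29 * 24^(-1) mod 31 = 18

j = 18 (mod 31)


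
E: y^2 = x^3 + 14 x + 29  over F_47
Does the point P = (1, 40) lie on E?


Check whether y^2 = x^3 + 14 x + 29 (mod 47) for (x, y) = (1, 40).
LHS: y^2 = 40^2 mod 47 = 2
RHS: x^3 + 14 x + 29 = 1^3 + 14*1 + 29 mod 47 = 44
LHS != RHS

No, not on the curve


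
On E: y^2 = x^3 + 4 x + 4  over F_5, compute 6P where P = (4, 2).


k = 6 = 110_2 (binary, LSB first: 011)
Double-and-add from P = (4, 2):
  bit 0 = 0: acc unchanged = O
  bit 1 = 1: acc = O + (1, 2) = (1, 2)
  bit 2 = 1: acc = (1, 2) + (2, 0) = (1, 3)

6P = (1, 3)


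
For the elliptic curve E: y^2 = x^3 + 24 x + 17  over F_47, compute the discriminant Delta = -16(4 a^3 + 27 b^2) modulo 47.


4 a^3 + 27 b^2 = 4*24^3 + 27*17^2 = 55296 + 7803 = 63099
Delta = -16 * (63099) = -1009584
Delta mod 47 = 23

Delta = 23 (mod 47)


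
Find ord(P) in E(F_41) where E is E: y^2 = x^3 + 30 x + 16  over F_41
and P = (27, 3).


Compute successive multiples of P until we hit O:
  1P = (27, 3)
  2P = (18, 22)
  3P = (4, 35)
  4P = (0, 4)
  5P = (23, 9)
  6P = (24, 13)
  7P = (33, 17)
  8P = (32, 40)
  ... (continuing to 50P)
  50P = O

ord(P) = 50


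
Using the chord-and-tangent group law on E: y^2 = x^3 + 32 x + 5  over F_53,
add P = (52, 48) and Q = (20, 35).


P != Q, so use the chord formula.
s = (y2 - y1) / (x2 - x1) = (40) / (21) mod 53 = 12
x3 = s^2 - x1 - x2 mod 53 = 12^2 - 52 - 20 = 19
y3 = s (x1 - x3) - y1 mod 53 = 12 * (52 - 19) - 48 = 30

P + Q = (19, 30)


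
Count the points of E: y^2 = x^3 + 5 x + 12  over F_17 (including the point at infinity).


For each x in F_17, count y with y^2 = x^3 + 5 x + 12 mod 17:
  x = 1: RHS = 1, y in [1, 16]  -> 2 point(s)
  x = 2: RHS = 13, y in [8, 9]  -> 2 point(s)
  x = 5: RHS = 9, y in [3, 14]  -> 2 point(s)
  x = 7: RHS = 16, y in [4, 13]  -> 2 point(s)
  x = 9: RHS = 4, y in [2, 15]  -> 2 point(s)
  x = 10: RHS = 8, y in [5, 12]  -> 2 point(s)
  x = 11: RHS = 4, y in [2, 15]  -> 2 point(s)
  x = 12: RHS = 15, y in [7, 10]  -> 2 point(s)
  x = 13: RHS = 13, y in [8, 9]  -> 2 point(s)
  x = 14: RHS = 4, y in [2, 15]  -> 2 point(s)
Affine points: 20. Add the point at infinity: total = 21.

#E(F_17) = 21


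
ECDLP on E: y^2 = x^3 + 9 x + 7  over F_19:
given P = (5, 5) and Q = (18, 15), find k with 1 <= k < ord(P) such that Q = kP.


Enumerate multiples of P until we hit Q = (18, 15):
  1P = (5, 5)
  2P = (18, 15)
Match found at i = 2.

k = 2


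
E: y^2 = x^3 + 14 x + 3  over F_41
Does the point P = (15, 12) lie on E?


Check whether y^2 = x^3 + 14 x + 3 (mod 41) for (x, y) = (15, 12).
LHS: y^2 = 12^2 mod 41 = 21
RHS: x^3 + 14 x + 3 = 15^3 + 14*15 + 3 mod 41 = 21
LHS = RHS

Yes, on the curve


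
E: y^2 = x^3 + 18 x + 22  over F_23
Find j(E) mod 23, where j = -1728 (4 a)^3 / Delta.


Delta = -16(4 a^3 + 27 b^2) mod 23 = 1
-1728 * (4 a)^3 = -1728 * (4*18)^3 mod 23 = 11
j = 11 * 1^(-1) mod 23 = 11

j = 11 (mod 23)


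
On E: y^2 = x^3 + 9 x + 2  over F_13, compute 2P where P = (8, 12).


Doubling: s = (3 x1^2 + a) / (2 y1)
s = (3*8^2 + 9) / (2*12) mod 13 = 10
x3 = s^2 - 2 x1 mod 13 = 10^2 - 2*8 = 6
y3 = s (x1 - x3) - y1 mod 13 = 10 * (8 - 6) - 12 = 8

2P = (6, 8)


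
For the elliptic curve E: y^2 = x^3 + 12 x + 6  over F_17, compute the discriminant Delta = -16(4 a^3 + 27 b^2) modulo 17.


4 a^3 + 27 b^2 = 4*12^3 + 27*6^2 = 6912 + 972 = 7884
Delta = -16 * (7884) = -126144
Delta mod 17 = 13

Delta = 13 (mod 17)


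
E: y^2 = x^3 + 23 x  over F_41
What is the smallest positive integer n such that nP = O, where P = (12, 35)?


Compute successive multiples of P until we hit O:
  1P = (12, 35)
  2P = (8, 32)
  3P = (19, 11)
  4P = (0, 0)
  5P = (19, 30)
  6P = (8, 9)
  7P = (12, 6)
  8P = O

ord(P) = 8


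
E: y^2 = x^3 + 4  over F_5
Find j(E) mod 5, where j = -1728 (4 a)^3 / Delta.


Delta = -16(4 a^3 + 27 b^2) mod 5 = 3
-1728 * (4 a)^3 = -1728 * (4*0)^3 mod 5 = 0
j = 0 * 3^(-1) mod 5 = 0

j = 0 (mod 5)


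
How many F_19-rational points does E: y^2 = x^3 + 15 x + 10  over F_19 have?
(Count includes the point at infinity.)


For each x in F_19, count y with y^2 = x^3 + 15 x + 10 mod 19:
  x = 1: RHS = 7, y in [8, 11]  -> 2 point(s)
  x = 3: RHS = 6, y in [5, 14]  -> 2 point(s)
  x = 4: RHS = 1, y in [1, 18]  -> 2 point(s)
  x = 5: RHS = 1, y in [1, 18]  -> 2 point(s)
  x = 9: RHS = 0, y in [0]  -> 1 point(s)
  x = 10: RHS = 1, y in [1, 18]  -> 2 point(s)
  x = 11: RHS = 5, y in [9, 10]  -> 2 point(s)
  x = 14: RHS = 0, y in [0]  -> 1 point(s)
  x = 15: RHS = 0, y in [0]  -> 1 point(s)
Affine points: 15. Add the point at infinity: total = 16.

#E(F_19) = 16


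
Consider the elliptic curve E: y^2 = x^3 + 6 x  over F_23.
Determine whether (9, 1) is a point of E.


Check whether y^2 = x^3 + 6 x + 0 (mod 23) for (x, y) = (9, 1).
LHS: y^2 = 1^2 mod 23 = 1
RHS: x^3 + 6 x + 0 = 9^3 + 6*9 + 0 mod 23 = 1
LHS = RHS

Yes, on the curve


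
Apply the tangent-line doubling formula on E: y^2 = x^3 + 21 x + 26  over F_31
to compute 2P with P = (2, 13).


Doubling: s = (3 x1^2 + a) / (2 y1)
s = (3*2^2 + 21) / (2*13) mod 31 = 12
x3 = s^2 - 2 x1 mod 31 = 12^2 - 2*2 = 16
y3 = s (x1 - x3) - y1 mod 31 = 12 * (2 - 16) - 13 = 5

2P = (16, 5)


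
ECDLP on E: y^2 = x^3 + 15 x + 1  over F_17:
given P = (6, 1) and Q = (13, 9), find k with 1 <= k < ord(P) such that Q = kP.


Enumerate multiples of P until we hit Q = (13, 9):
  1P = (6, 1)
  2P = (9, 10)
  3P = (11, 1)
  4P = (0, 16)
  5P = (13, 8)
  6P = (16, 6)
  7P = (8, 15)
  8P = (1, 0)
  9P = (8, 2)
  10P = (16, 11)
  11P = (13, 9)
Match found at i = 11.

k = 11


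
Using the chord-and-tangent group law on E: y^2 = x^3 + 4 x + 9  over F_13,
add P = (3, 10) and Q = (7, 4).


P != Q, so use the chord formula.
s = (y2 - y1) / (x2 - x1) = (7) / (4) mod 13 = 5
x3 = s^2 - x1 - x2 mod 13 = 5^2 - 3 - 7 = 2
y3 = s (x1 - x3) - y1 mod 13 = 5 * (3 - 2) - 10 = 8

P + Q = (2, 8)


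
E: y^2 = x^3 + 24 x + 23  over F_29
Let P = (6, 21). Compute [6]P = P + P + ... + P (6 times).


k = 6 = 110_2 (binary, LSB first: 011)
Double-and-add from P = (6, 21):
  bit 0 = 0: acc unchanged = O
  bit 1 = 1: acc = O + (18, 20) = (18, 20)
  bit 2 = 1: acc = (18, 20) + (13, 3) = (20, 8)

6P = (20, 8)


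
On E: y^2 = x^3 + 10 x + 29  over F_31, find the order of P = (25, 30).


Compute successive multiples of P until we hit O:
  1P = (25, 30)
  2P = (21, 13)
  3P = (5, 24)
  4P = (20, 18)
  5P = (24, 22)
  6P = (15, 19)
  7P = (26, 3)
  8P = (27, 24)
  ... (continuing to 38P)
  38P = O

ord(P) = 38


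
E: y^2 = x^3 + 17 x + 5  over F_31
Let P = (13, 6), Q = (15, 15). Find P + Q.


P != Q, so use the chord formula.
s = (y2 - y1) / (x2 - x1) = (9) / (2) mod 31 = 20
x3 = s^2 - x1 - x2 mod 31 = 20^2 - 13 - 15 = 0
y3 = s (x1 - x3) - y1 mod 31 = 20 * (13 - 0) - 6 = 6

P + Q = (0, 6)


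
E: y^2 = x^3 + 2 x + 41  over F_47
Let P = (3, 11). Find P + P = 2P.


Doubling: s = (3 x1^2 + a) / (2 y1)
s = (3*3^2 + 2) / (2*11) mod 47 = 12
x3 = s^2 - 2 x1 mod 47 = 12^2 - 2*3 = 44
y3 = s (x1 - x3) - y1 mod 47 = 12 * (3 - 44) - 11 = 14

2P = (44, 14)


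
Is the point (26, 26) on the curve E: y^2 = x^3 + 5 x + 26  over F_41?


Check whether y^2 = x^3 + 5 x + 26 (mod 41) for (x, y) = (26, 26).
LHS: y^2 = 26^2 mod 41 = 20
RHS: x^3 + 5 x + 26 = 26^3 + 5*26 + 26 mod 41 = 20
LHS = RHS

Yes, on the curve


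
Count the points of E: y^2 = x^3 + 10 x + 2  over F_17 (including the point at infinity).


For each x in F_17, count y with y^2 = x^3 + 10 x + 2 mod 17:
  x = 0: RHS = 2, y in [6, 11]  -> 2 point(s)
  x = 1: RHS = 13, y in [8, 9]  -> 2 point(s)
  x = 2: RHS = 13, y in [8, 9]  -> 2 point(s)
  x = 3: RHS = 8, y in [5, 12]  -> 2 point(s)
  x = 4: RHS = 4, y in [2, 15]  -> 2 point(s)
  x = 8: RHS = 16, y in [4, 13]  -> 2 point(s)
  x = 11: RHS = 15, y in [7, 10]  -> 2 point(s)
  x = 13: RHS = 0, y in [0]  -> 1 point(s)
  x = 14: RHS = 13, y in [8, 9]  -> 2 point(s)
  x = 15: RHS = 8, y in [5, 12]  -> 2 point(s)
  x = 16: RHS = 8, y in [5, 12]  -> 2 point(s)
Affine points: 21. Add the point at infinity: total = 22.

#E(F_17) = 22


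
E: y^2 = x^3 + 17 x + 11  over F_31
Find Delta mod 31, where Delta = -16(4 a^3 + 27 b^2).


4 a^3 + 27 b^2 = 4*17^3 + 27*11^2 = 19652 + 3267 = 22919
Delta = -16 * (22919) = -366704
Delta mod 31 = 26

Delta = 26 (mod 31)


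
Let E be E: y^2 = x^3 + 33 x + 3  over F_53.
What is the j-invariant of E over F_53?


Delta = -16(4 a^3 + 27 b^2) mod 53 = 1
-1728 * (4 a)^3 = -1728 * (4*33)^3 mod 53 = 4
j = 4 * 1^(-1) mod 53 = 4

j = 4 (mod 53)


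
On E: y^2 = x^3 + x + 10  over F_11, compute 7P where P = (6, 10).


k = 7 = 111_2 (binary, LSB first: 111)
Double-and-add from P = (6, 10):
  bit 0 = 1: acc = O + (6, 10) = (6, 10)
  bit 1 = 1: acc = (6, 10) + (2, 3) = (4, 10)
  bit 2 = 1: acc = (4, 10) + (1, 1) = (4, 1)

7P = (4, 1)


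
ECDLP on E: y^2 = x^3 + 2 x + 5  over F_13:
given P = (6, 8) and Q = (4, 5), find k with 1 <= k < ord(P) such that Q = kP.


Enumerate multiples of P until we hit Q = (4, 5):
  1P = (6, 8)
  2P = (5, 7)
  3P = (3, 8)
  4P = (4, 5)
Match found at i = 4.

k = 4


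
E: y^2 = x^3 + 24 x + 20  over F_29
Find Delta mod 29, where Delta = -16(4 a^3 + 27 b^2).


4 a^3 + 27 b^2 = 4*24^3 + 27*20^2 = 55296 + 10800 = 66096
Delta = -16 * (66096) = -1057536
Delta mod 29 = 7

Delta = 7 (mod 29)


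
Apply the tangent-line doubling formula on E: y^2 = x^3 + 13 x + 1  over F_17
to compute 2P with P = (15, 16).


Doubling: s = (3 x1^2 + a) / (2 y1)
s = (3*15^2 + 13) / (2*16) mod 17 = 13
x3 = s^2 - 2 x1 mod 17 = 13^2 - 2*15 = 3
y3 = s (x1 - x3) - y1 mod 17 = 13 * (15 - 3) - 16 = 4

2P = (3, 4)


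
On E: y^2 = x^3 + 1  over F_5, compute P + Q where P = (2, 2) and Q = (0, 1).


P != Q, so use the chord formula.
s = (y2 - y1) / (x2 - x1) = (4) / (3) mod 5 = 3
x3 = s^2 - x1 - x2 mod 5 = 3^2 - 2 - 0 = 2
y3 = s (x1 - x3) - y1 mod 5 = 3 * (2 - 2) - 2 = 3

P + Q = (2, 3)


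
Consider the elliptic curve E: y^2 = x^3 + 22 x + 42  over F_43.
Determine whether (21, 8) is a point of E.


Check whether y^2 = x^3 + 22 x + 42 (mod 43) for (x, y) = (21, 8).
LHS: y^2 = 8^2 mod 43 = 21
RHS: x^3 + 22 x + 42 = 21^3 + 22*21 + 42 mod 43 = 4
LHS != RHS

No, not on the curve


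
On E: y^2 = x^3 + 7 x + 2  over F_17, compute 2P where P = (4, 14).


k = 2 = 10_2 (binary, LSB first: 01)
Double-and-add from P = (4, 14):
  bit 0 = 0: acc unchanged = O
  bit 1 = 1: acc = O + (0, 6) = (0, 6)

2P = (0, 6)


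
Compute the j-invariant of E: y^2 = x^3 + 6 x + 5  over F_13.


Delta = -16(4 a^3 + 27 b^2) mod 13 = 11
-1728 * (4 a)^3 = -1728 * (4*6)^3 mod 13 = 5
j = 5 * 11^(-1) mod 13 = 4

j = 4 (mod 13)


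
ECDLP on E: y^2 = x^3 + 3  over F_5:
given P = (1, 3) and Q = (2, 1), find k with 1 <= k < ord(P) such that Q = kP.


Enumerate multiples of P until we hit Q = (2, 1):
  1P = (1, 3)
  2P = (2, 4)
  3P = (3, 0)
  4P = (2, 1)
Match found at i = 4.

k = 4


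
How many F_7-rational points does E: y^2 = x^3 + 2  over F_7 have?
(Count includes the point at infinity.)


For each x in F_7, count y with y^2 = x^3 + 0 x + 2 mod 7:
  x = 0: RHS = 2, y in [3, 4]  -> 2 point(s)
  x = 3: RHS = 1, y in [1, 6]  -> 2 point(s)
  x = 5: RHS = 1, y in [1, 6]  -> 2 point(s)
  x = 6: RHS = 1, y in [1, 6]  -> 2 point(s)
Affine points: 8. Add the point at infinity: total = 9.

#E(F_7) = 9


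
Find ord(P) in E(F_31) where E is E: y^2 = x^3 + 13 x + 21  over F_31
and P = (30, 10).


Compute successive multiples of P until we hit O:
  1P = (30, 10)
  2P = (20, 29)
  3P = (6, 25)
  4P = (23, 5)
  5P = (19, 20)
  6P = (21, 10)
  7P = (11, 21)
  8P = (10, 29)
  ... (continuing to 34P)
  34P = O

ord(P) = 34


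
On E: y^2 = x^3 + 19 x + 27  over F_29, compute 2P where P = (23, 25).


Doubling: s = (3 x1^2 + a) / (2 y1)
s = (3*23^2 + 19) / (2*25) mod 29 = 24
x3 = s^2 - 2 x1 mod 29 = 24^2 - 2*23 = 8
y3 = s (x1 - x3) - y1 mod 29 = 24 * (23 - 8) - 25 = 16

2P = (8, 16)


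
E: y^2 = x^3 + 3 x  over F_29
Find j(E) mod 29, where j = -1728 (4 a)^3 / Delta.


Delta = -16(4 a^3 + 27 b^2) mod 29 = 12
-1728 * (4 a)^3 = -1728 * (4*3)^3 mod 29 = 1
j = 1 * 12^(-1) mod 29 = 17

j = 17 (mod 29)


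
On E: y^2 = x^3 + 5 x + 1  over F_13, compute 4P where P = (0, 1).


k = 4 = 100_2 (binary, LSB first: 001)
Double-and-add from P = (0, 1):
  bit 0 = 0: acc unchanged = O
  bit 1 = 0: acc unchanged = O
  bit 2 = 1: acc = O + (6, 0) = (6, 0)

4P = (6, 0)


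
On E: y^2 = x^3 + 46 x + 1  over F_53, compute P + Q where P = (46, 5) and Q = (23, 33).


P != Q, so use the chord formula.
s = (y2 - y1) / (x2 - x1) = (28) / (30) mod 53 = 8
x3 = s^2 - x1 - x2 mod 53 = 8^2 - 46 - 23 = 48
y3 = s (x1 - x3) - y1 mod 53 = 8 * (46 - 48) - 5 = 32

P + Q = (48, 32)


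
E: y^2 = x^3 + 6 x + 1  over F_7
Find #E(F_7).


For each x in F_7, count y with y^2 = x^3 + 6 x + 1 mod 7:
  x = 0: RHS = 1, y in [1, 6]  -> 2 point(s)
  x = 1: RHS = 1, y in [1, 6]  -> 2 point(s)
  x = 2: RHS = 0, y in [0]  -> 1 point(s)
  x = 3: RHS = 4, y in [2, 5]  -> 2 point(s)
  x = 5: RHS = 2, y in [3, 4]  -> 2 point(s)
  x = 6: RHS = 1, y in [1, 6]  -> 2 point(s)
Affine points: 11. Add the point at infinity: total = 12.

#E(F_7) = 12


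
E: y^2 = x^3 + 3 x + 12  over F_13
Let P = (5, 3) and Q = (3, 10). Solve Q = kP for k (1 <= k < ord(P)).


Enumerate multiples of P until we hit Q = (3, 10):
  1P = (5, 3)
  2P = (3, 10)
Match found at i = 2.

k = 2


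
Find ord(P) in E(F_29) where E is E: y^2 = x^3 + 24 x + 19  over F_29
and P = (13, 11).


Compute successive multiples of P until we hit O:
  1P = (13, 11)
  2P = (23, 6)
  3P = (15, 19)
  4P = (17, 2)
  5P = (24, 21)
  6P = (12, 11)
  7P = (4, 18)
  8P = (28, 20)
  ... (continuing to 29P)
  29P = O

ord(P) = 29


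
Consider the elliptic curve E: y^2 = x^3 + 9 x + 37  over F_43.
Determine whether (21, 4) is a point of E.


Check whether y^2 = x^3 + 9 x + 37 (mod 43) for (x, y) = (21, 4).
LHS: y^2 = 4^2 mod 43 = 16
RHS: x^3 + 9 x + 37 = 21^3 + 9*21 + 37 mod 43 = 27
LHS != RHS

No, not on the curve


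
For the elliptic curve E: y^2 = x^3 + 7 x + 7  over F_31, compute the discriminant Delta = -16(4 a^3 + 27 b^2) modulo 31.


4 a^3 + 27 b^2 = 4*7^3 + 27*7^2 = 1372 + 1323 = 2695
Delta = -16 * (2695) = -43120
Delta mod 31 = 1

Delta = 1 (mod 31)


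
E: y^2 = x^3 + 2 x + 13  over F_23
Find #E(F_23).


For each x in F_23, count y with y^2 = x^3 + 2 x + 13 mod 23:
  x = 0: RHS = 13, y in [6, 17]  -> 2 point(s)
  x = 1: RHS = 16, y in [4, 19]  -> 2 point(s)
  x = 2: RHS = 2, y in [5, 18]  -> 2 point(s)
  x = 3: RHS = 0, y in [0]  -> 1 point(s)
  x = 4: RHS = 16, y in [4, 19]  -> 2 point(s)
  x = 7: RHS = 2, y in [5, 18]  -> 2 point(s)
  x = 8: RHS = 12, y in [9, 14]  -> 2 point(s)
  x = 9: RHS = 1, y in [1, 22]  -> 2 point(s)
  x = 11: RHS = 9, y in [3, 20]  -> 2 point(s)
  x = 14: RHS = 2, y in [5, 18]  -> 2 point(s)
  x = 16: RHS = 1, y in [1, 22]  -> 2 point(s)
  x = 18: RHS = 16, y in [4, 19]  -> 2 point(s)
  x = 20: RHS = 3, y in [7, 16]  -> 2 point(s)
  x = 21: RHS = 1, y in [1, 22]  -> 2 point(s)
Affine points: 27. Add the point at infinity: total = 28.

#E(F_23) = 28


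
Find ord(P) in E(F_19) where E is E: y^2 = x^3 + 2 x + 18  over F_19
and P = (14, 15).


Compute successive multiples of P until we hit O:
  1P = (14, 15)
  2P = (2, 12)
  3P = (9, 10)
  4P = (16, 2)
  5P = (17, 14)
  6P = (5, 1)
  7P = (5, 18)
  8P = (17, 5)
  ... (continuing to 13P)
  13P = O

ord(P) = 13


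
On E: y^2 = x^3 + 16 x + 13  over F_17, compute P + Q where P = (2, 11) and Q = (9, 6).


P != Q, so use the chord formula.
s = (y2 - y1) / (x2 - x1) = (12) / (7) mod 17 = 9
x3 = s^2 - x1 - x2 mod 17 = 9^2 - 2 - 9 = 2
y3 = s (x1 - x3) - y1 mod 17 = 9 * (2 - 2) - 11 = 6

P + Q = (2, 6)


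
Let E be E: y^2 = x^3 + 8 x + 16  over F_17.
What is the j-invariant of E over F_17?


Delta = -16(4 a^3 + 27 b^2) mod 17 = 1
-1728 * (4 a)^3 = -1728 * (4*8)^3 mod 17 = 3
j = 3 * 1^(-1) mod 17 = 3

j = 3 (mod 17)


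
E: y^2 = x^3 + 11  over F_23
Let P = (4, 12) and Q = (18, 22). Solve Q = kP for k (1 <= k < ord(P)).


Enumerate multiples of P until we hit Q = (18, 22):
  1P = (4, 12)
  2P = (19, 4)
  3P = (1, 14)
  4P = (21, 7)
  5P = (7, 20)
  6P = (14, 15)
  7P = (9, 21)
  8P = (16, 17)
  9P = (11, 10)
  10P = (17, 18)
  11P = (18, 1)
  12P = (13, 0)
  13P = (18, 22)
Match found at i = 13.

k = 13


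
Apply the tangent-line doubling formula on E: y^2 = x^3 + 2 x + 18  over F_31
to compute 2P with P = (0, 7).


Doubling: s = (3 x1^2 + a) / (2 y1)
s = (3*0^2 + 2) / (2*7) mod 31 = 9
x3 = s^2 - 2 x1 mod 31 = 9^2 - 2*0 = 19
y3 = s (x1 - x3) - y1 mod 31 = 9 * (0 - 19) - 7 = 8

2P = (19, 8)


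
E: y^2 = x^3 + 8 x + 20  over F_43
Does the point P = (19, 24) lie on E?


Check whether y^2 = x^3 + 8 x + 20 (mod 43) for (x, y) = (19, 24).
LHS: y^2 = 24^2 mod 43 = 17
RHS: x^3 + 8 x + 20 = 19^3 + 8*19 + 20 mod 43 = 22
LHS != RHS

No, not on the curve


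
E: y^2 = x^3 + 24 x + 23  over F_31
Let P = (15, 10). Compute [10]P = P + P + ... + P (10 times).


k = 10 = 1010_2 (binary, LSB first: 0101)
Double-and-add from P = (15, 10):
  bit 0 = 0: acc unchanged = O
  bit 1 = 1: acc = O + (8, 13) = (8, 13)
  bit 2 = 0: acc unchanged = (8, 13)
  bit 3 = 1: acc = (8, 13) + (5, 12) = (25, 2)

10P = (25, 2)


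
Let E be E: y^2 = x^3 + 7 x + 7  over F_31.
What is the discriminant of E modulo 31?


4 a^3 + 27 b^2 = 4*7^3 + 27*7^2 = 1372 + 1323 = 2695
Delta = -16 * (2695) = -43120
Delta mod 31 = 1

Delta = 1 (mod 31)


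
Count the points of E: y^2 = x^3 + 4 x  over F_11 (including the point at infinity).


For each x in F_11, count y with y^2 = x^3 + 4 x + 0 mod 11:
  x = 0: RHS = 0, y in [0]  -> 1 point(s)
  x = 1: RHS = 5, y in [4, 7]  -> 2 point(s)
  x = 2: RHS = 5, y in [4, 7]  -> 2 point(s)
  x = 4: RHS = 3, y in [5, 6]  -> 2 point(s)
  x = 6: RHS = 9, y in [3, 8]  -> 2 point(s)
  x = 8: RHS = 5, y in [4, 7]  -> 2 point(s)
Affine points: 11. Add the point at infinity: total = 12.

#E(F_11) = 12


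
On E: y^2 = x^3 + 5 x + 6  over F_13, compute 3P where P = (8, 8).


k = 3 = 11_2 (binary, LSB first: 11)
Double-and-add from P = (8, 8):
  bit 0 = 1: acc = O + (8, 8) = (8, 8)
  bit 1 = 1: acc = (8, 8) + (9, 0) = (8, 5)

3P = (8, 5)


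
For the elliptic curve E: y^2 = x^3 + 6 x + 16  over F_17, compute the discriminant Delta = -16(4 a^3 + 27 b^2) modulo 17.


4 a^3 + 27 b^2 = 4*6^3 + 27*16^2 = 864 + 6912 = 7776
Delta = -16 * (7776) = -124416
Delta mod 17 = 7

Delta = 7 (mod 17)


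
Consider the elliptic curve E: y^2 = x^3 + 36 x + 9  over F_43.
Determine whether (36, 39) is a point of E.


Check whether y^2 = x^3 + 36 x + 9 (mod 43) for (x, y) = (36, 39).
LHS: y^2 = 39^2 mod 43 = 16
RHS: x^3 + 36 x + 9 = 36^3 + 36*36 + 9 mod 43 = 16
LHS = RHS

Yes, on the curve


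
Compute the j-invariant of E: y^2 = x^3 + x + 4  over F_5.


Delta = -16(4 a^3 + 27 b^2) mod 5 = 4
-1728 * (4 a)^3 = -1728 * (4*1)^3 mod 5 = 3
j = 3 * 4^(-1) mod 5 = 2

j = 2 (mod 5)


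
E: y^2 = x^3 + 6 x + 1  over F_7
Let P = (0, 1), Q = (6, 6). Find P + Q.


P != Q, so use the chord formula.
s = (y2 - y1) / (x2 - x1) = (5) / (6) mod 7 = 2
x3 = s^2 - x1 - x2 mod 7 = 2^2 - 0 - 6 = 5
y3 = s (x1 - x3) - y1 mod 7 = 2 * (0 - 5) - 1 = 3

P + Q = (5, 3)


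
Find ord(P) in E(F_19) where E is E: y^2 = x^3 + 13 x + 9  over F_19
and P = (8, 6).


Compute successive multiples of P until we hit O:
  1P = (8, 6)
  2P = (1, 17)
  3P = (2, 9)
  4P = (14, 16)
  5P = (4, 7)
  6P = (13, 0)
  7P = (4, 12)
  8P = (14, 3)
  ... (continuing to 12P)
  12P = O

ord(P) = 12


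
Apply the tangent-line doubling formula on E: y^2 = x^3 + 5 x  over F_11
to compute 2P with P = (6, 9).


Doubling: s = (3 x1^2 + a) / (2 y1)
s = (3*6^2 + 5) / (2*9) mod 11 = 2
x3 = s^2 - 2 x1 mod 11 = 2^2 - 2*6 = 3
y3 = s (x1 - x3) - y1 mod 11 = 2 * (6 - 3) - 9 = 8

2P = (3, 8)


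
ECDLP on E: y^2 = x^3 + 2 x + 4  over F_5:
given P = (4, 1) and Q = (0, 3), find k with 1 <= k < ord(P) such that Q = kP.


Enumerate multiples of P until we hit Q = (0, 3):
  1P = (4, 1)
  2P = (2, 4)
  3P = (0, 3)
Match found at i = 3.

k = 3


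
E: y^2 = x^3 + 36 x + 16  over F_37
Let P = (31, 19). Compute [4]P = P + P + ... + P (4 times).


k = 4 = 100_2 (binary, LSB first: 001)
Double-and-add from P = (31, 19):
  bit 0 = 0: acc unchanged = O
  bit 1 = 0: acc unchanged = O
  bit 2 = 1: acc = O + (29, 17) = (29, 17)

4P = (29, 17)


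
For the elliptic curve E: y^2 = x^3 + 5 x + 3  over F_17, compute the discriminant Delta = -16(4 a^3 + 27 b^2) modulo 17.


4 a^3 + 27 b^2 = 4*5^3 + 27*3^2 = 500 + 243 = 743
Delta = -16 * (743) = -11888
Delta mod 17 = 12

Delta = 12 (mod 17)


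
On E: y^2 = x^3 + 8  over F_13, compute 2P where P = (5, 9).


Doubling: s = (3 x1^2 + a) / (2 y1)
s = (3*5^2 + 0) / (2*9) mod 13 = 2
x3 = s^2 - 2 x1 mod 13 = 2^2 - 2*5 = 7
y3 = s (x1 - x3) - y1 mod 13 = 2 * (5 - 7) - 9 = 0

2P = (7, 0)


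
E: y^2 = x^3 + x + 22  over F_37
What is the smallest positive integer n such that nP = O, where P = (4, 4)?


Compute successive multiples of P until we hit O:
  1P = (4, 4)
  2P = (22, 6)
  3P = (27, 14)
  4P = (5, 2)
  5P = (32, 15)
  6P = (13, 7)
  7P = (16, 29)
  8P = (18, 10)
  ... (continuing to 27P)
  27P = O

ord(P) = 27


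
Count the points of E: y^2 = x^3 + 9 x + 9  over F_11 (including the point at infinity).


For each x in F_11, count y with y^2 = x^3 + 9 x + 9 mod 11:
  x = 0: RHS = 9, y in [3, 8]  -> 2 point(s)
  x = 5: RHS = 3, y in [5, 6]  -> 2 point(s)
  x = 6: RHS = 4, y in [2, 9]  -> 2 point(s)
  x = 9: RHS = 5, y in [4, 7]  -> 2 point(s)
Affine points: 8. Add the point at infinity: total = 9.

#E(F_11) = 9


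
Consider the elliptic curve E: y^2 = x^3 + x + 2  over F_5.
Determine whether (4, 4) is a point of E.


Check whether y^2 = x^3 + 1 x + 2 (mod 5) for (x, y) = (4, 4).
LHS: y^2 = 4^2 mod 5 = 1
RHS: x^3 + 1 x + 2 = 4^3 + 1*4 + 2 mod 5 = 0
LHS != RHS

No, not on the curve


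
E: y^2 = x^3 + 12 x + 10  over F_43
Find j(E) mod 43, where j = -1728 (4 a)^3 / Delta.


Delta = -16(4 a^3 + 27 b^2) mod 43 = 19
-1728 * (4 a)^3 = -1728 * (4*12)^3 mod 43 = 32
j = 32 * 19^(-1) mod 43 = 13

j = 13 (mod 43)


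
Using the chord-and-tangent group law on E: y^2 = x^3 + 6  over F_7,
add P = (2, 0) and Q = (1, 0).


P != Q, so use the chord formula.
s = (y2 - y1) / (x2 - x1) = (0) / (6) mod 7 = 0
x3 = s^2 - x1 - x2 mod 7 = 0^2 - 2 - 1 = 4
y3 = s (x1 - x3) - y1 mod 7 = 0 * (2 - 4) - 0 = 0

P + Q = (4, 0)


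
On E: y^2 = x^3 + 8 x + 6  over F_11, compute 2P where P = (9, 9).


Doubling: s = (3 x1^2 + a) / (2 y1)
s = (3*9^2 + 8) / (2*9) mod 11 = 6
x3 = s^2 - 2 x1 mod 11 = 6^2 - 2*9 = 7
y3 = s (x1 - x3) - y1 mod 11 = 6 * (9 - 7) - 9 = 3

2P = (7, 3)


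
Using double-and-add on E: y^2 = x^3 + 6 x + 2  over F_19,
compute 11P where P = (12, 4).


k = 11 = 1011_2 (binary, LSB first: 1101)
Double-and-add from P = (12, 4):
  bit 0 = 1: acc = O + (12, 4) = (12, 4)
  bit 1 = 1: acc = (12, 4) + (6, 11) = (5, 10)
  bit 2 = 0: acc unchanged = (5, 10)
  bit 3 = 1: acc = (5, 10) + (3, 16) = (1, 16)

11P = (1, 16)


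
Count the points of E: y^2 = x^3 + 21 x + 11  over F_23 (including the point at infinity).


For each x in F_23, count y with y^2 = x^3 + 21 x + 11 mod 23:
  x = 3: RHS = 9, y in [3, 20]  -> 2 point(s)
  x = 6: RHS = 8, y in [10, 13]  -> 2 point(s)
  x = 7: RHS = 18, y in [8, 15]  -> 2 point(s)
  x = 8: RHS = 1, y in [1, 22]  -> 2 point(s)
  x = 9: RHS = 9, y in [3, 20]  -> 2 point(s)
  x = 10: RHS = 2, y in [5, 18]  -> 2 point(s)
  x = 11: RHS = 9, y in [3, 20]  -> 2 point(s)
  x = 12: RHS = 13, y in [6, 17]  -> 2 point(s)
  x = 14: RHS = 13, y in [6, 17]  -> 2 point(s)
  x = 16: RHS = 4, y in [2, 21]  -> 2 point(s)
  x = 19: RHS = 1, y in [1, 22]  -> 2 point(s)
  x = 20: RHS = 13, y in [6, 17]  -> 2 point(s)
  x = 22: RHS = 12, y in [9, 14]  -> 2 point(s)
Affine points: 26. Add the point at infinity: total = 27.

#E(F_23) = 27


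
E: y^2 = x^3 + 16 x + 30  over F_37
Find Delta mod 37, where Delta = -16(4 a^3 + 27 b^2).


4 a^3 + 27 b^2 = 4*16^3 + 27*30^2 = 16384 + 24300 = 40684
Delta = -16 * (40684) = -650944
Delta mod 37 = 34

Delta = 34 (mod 37)


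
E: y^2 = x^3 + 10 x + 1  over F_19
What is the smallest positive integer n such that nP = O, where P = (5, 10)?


Compute successive multiples of P until we hit O:
  1P = (5, 10)
  2P = (14, 4)
  3P = (11, 13)
  4P = (8, 17)
  5P = (3, 1)
  6P = (17, 12)
  7P = (6, 12)
  8P = (12, 14)
  ... (continuing to 25P)
  25P = O

ord(P) = 25


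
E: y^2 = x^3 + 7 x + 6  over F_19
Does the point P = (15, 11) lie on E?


Check whether y^2 = x^3 + 7 x + 6 (mod 19) for (x, y) = (15, 11).
LHS: y^2 = 11^2 mod 19 = 7
RHS: x^3 + 7 x + 6 = 15^3 + 7*15 + 6 mod 19 = 9
LHS != RHS

No, not on the curve


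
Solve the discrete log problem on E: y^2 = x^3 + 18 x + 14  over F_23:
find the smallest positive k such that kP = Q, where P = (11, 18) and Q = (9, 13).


Enumerate multiples of P until we hit Q = (9, 13):
  1P = (11, 18)
  2P = (2, 14)
  3P = (19, 4)
  4P = (9, 13)
Match found at i = 4.

k = 4


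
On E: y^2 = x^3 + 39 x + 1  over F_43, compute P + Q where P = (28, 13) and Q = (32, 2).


P != Q, so use the chord formula.
s = (y2 - y1) / (x2 - x1) = (32) / (4) mod 43 = 8
x3 = s^2 - x1 - x2 mod 43 = 8^2 - 28 - 32 = 4
y3 = s (x1 - x3) - y1 mod 43 = 8 * (28 - 4) - 13 = 7

P + Q = (4, 7)


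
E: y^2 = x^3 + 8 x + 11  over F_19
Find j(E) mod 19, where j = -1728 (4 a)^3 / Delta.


Delta = -16(4 a^3 + 27 b^2) mod 19 = 4
-1728 * (4 a)^3 = -1728 * (4*8)^3 mod 19 = 12
j = 12 * 4^(-1) mod 19 = 3

j = 3 (mod 19)


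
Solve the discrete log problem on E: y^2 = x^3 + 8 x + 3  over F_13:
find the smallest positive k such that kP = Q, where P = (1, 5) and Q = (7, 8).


Enumerate multiples of P until we hit Q = (7, 8):
  1P = (1, 5)
  2P = (10, 2)
  3P = (5, 5)
  4P = (7, 8)
Match found at i = 4.

k = 4


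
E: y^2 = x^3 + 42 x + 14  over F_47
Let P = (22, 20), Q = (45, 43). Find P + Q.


P != Q, so use the chord formula.
s = (y2 - y1) / (x2 - x1) = (23) / (23) mod 47 = 1
x3 = s^2 - x1 - x2 mod 47 = 1^2 - 22 - 45 = 28
y3 = s (x1 - x3) - y1 mod 47 = 1 * (22 - 28) - 20 = 21

P + Q = (28, 21)


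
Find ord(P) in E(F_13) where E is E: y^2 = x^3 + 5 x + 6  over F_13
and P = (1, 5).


Compute successive multiples of P until we hit O:
  1P = (1, 5)
  2P = (8, 5)
  3P = (4, 8)
  4P = (9, 0)
  5P = (4, 5)
  6P = (8, 8)
  7P = (1, 8)
  8P = O

ord(P) = 8


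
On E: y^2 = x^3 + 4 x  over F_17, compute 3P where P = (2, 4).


k = 3 = 11_2 (binary, LSB first: 11)
Double-and-add from P = (2, 4):
  bit 0 = 1: acc = O + (2, 4) = (2, 4)
  bit 1 = 1: acc = (2, 4) + (0, 0) = (2, 13)

3P = (2, 13)


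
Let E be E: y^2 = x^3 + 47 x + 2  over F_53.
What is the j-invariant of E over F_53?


Delta = -16(4 a^3 + 27 b^2) mod 53 = 12
-1728 * (4 a)^3 = -1728 * (4*47)^3 mod 53 = 30
j = 30 * 12^(-1) mod 53 = 29

j = 29 (mod 53)


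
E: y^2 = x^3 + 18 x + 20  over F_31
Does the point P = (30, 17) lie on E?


Check whether y^2 = x^3 + 18 x + 20 (mod 31) for (x, y) = (30, 17).
LHS: y^2 = 17^2 mod 31 = 10
RHS: x^3 + 18 x + 20 = 30^3 + 18*30 + 20 mod 31 = 1
LHS != RHS

No, not on the curve


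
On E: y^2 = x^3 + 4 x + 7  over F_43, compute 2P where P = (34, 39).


Doubling: s = (3 x1^2 + a) / (2 y1)
s = (3*34^2 + 4) / (2*39) mod 43 = 39
x3 = s^2 - 2 x1 mod 43 = 39^2 - 2*34 = 34
y3 = s (x1 - x3) - y1 mod 43 = 39 * (34 - 34) - 39 = 4

2P = (34, 4)


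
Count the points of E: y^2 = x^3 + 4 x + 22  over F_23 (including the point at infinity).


For each x in F_23, count y with y^2 = x^3 + 4 x + 22 mod 23:
  x = 1: RHS = 4, y in [2, 21]  -> 2 point(s)
  x = 5: RHS = 6, y in [11, 12]  -> 2 point(s)
  x = 6: RHS = 9, y in [3, 20]  -> 2 point(s)
  x = 7: RHS = 2, y in [5, 18]  -> 2 point(s)
  x = 10: RHS = 4, y in [2, 21]  -> 2 point(s)
  x = 12: RHS = 4, y in [2, 21]  -> 2 point(s)
  x = 14: RHS = 16, y in [4, 19]  -> 2 point(s)
  x = 17: RHS = 12, y in [9, 14]  -> 2 point(s)
  x = 20: RHS = 6, y in [11, 12]  -> 2 point(s)
  x = 21: RHS = 6, y in [11, 12]  -> 2 point(s)
Affine points: 20. Add the point at infinity: total = 21.

#E(F_23) = 21


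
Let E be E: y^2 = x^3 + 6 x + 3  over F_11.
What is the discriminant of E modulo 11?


4 a^3 + 27 b^2 = 4*6^3 + 27*3^2 = 864 + 243 = 1107
Delta = -16 * (1107) = -17712
Delta mod 11 = 9

Delta = 9 (mod 11)


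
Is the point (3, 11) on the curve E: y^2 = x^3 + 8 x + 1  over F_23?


Check whether y^2 = x^3 + 8 x + 1 (mod 23) for (x, y) = (3, 11).
LHS: y^2 = 11^2 mod 23 = 6
RHS: x^3 + 8 x + 1 = 3^3 + 8*3 + 1 mod 23 = 6
LHS = RHS

Yes, on the curve


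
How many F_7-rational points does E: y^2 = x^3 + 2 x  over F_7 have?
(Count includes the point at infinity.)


For each x in F_7, count y with y^2 = x^3 + 2 x + 0 mod 7:
  x = 0: RHS = 0, y in [0]  -> 1 point(s)
  x = 4: RHS = 2, y in [3, 4]  -> 2 point(s)
  x = 5: RHS = 2, y in [3, 4]  -> 2 point(s)
  x = 6: RHS = 4, y in [2, 5]  -> 2 point(s)
Affine points: 7. Add the point at infinity: total = 8.

#E(F_7) = 8


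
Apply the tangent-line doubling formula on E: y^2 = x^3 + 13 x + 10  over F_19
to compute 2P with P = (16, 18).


Doubling: s = (3 x1^2 + a) / (2 y1)
s = (3*16^2 + 13) / (2*18) mod 19 = 18
x3 = s^2 - 2 x1 mod 19 = 18^2 - 2*16 = 7
y3 = s (x1 - x3) - y1 mod 19 = 18 * (16 - 7) - 18 = 11

2P = (7, 11)


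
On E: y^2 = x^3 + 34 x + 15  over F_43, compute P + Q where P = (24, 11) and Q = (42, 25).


P != Q, so use the chord formula.
s = (y2 - y1) / (x2 - x1) = (14) / (18) mod 43 = 39
x3 = s^2 - x1 - x2 mod 43 = 39^2 - 24 - 42 = 36
y3 = s (x1 - x3) - y1 mod 43 = 39 * (24 - 36) - 11 = 37

P + Q = (36, 37)


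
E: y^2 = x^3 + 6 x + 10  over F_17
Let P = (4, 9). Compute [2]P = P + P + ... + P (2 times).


k = 2 = 10_2 (binary, LSB first: 01)
Double-and-add from P = (4, 9):
  bit 0 = 0: acc unchanged = O
  bit 1 = 1: acc = O + (1, 0) = (1, 0)

2P = (1, 0)


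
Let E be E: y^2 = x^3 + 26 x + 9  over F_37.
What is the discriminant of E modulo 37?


4 a^3 + 27 b^2 = 4*26^3 + 27*9^2 = 70304 + 2187 = 72491
Delta = -16 * (72491) = -1159856
Delta mod 37 = 20

Delta = 20 (mod 37)


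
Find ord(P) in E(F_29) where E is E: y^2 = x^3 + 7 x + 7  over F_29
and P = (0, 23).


Compute successive multiples of P until we hit O:
  1P = (0, 23)
  2P = (9, 4)
  3P = (13, 27)
  4P = (7, 15)
  5P = (2, 0)
  6P = (7, 14)
  7P = (13, 2)
  8P = (9, 25)
  ... (continuing to 10P)
  10P = O

ord(P) = 10


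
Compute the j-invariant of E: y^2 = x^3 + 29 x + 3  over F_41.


Delta = -16(4 a^3 + 27 b^2) mod 41 = 22
-1728 * (4 a)^3 = -1728 * (4*29)^3 mod 41 = 8
j = 8 * 22^(-1) mod 41 = 19

j = 19 (mod 41)


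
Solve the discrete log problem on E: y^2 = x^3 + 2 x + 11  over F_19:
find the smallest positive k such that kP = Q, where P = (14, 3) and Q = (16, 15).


Enumerate multiples of P until we hit Q = (16, 15):
  1P = (14, 3)
  2P = (0, 12)
  3P = (9, 6)
  4P = (7, 8)
  5P = (2, 2)
  6P = (10, 10)
  7P = (4, 8)
  8P = (6, 12)
  9P = (16, 4)
  10P = (13, 7)
  11P = (8, 11)
  12P = (3, 14)
  13P = (3, 5)
  14P = (8, 8)
  15P = (13, 12)
  16P = (16, 15)
Match found at i = 16.

k = 16


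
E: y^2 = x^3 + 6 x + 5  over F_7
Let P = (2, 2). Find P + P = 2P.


Doubling: s = (3 x1^2 + a) / (2 y1)
s = (3*2^2 + 6) / (2*2) mod 7 = 1
x3 = s^2 - 2 x1 mod 7 = 1^2 - 2*2 = 4
y3 = s (x1 - x3) - y1 mod 7 = 1 * (2 - 4) - 2 = 3

2P = (4, 3)


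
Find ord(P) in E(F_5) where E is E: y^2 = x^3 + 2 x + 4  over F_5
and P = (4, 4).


Compute successive multiples of P until we hit O:
  1P = (4, 4)
  2P = (2, 1)
  3P = (0, 2)
  4P = (0, 3)
  5P = (2, 4)
  6P = (4, 1)
  7P = O

ord(P) = 7


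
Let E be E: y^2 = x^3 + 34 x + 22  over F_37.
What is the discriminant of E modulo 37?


4 a^3 + 27 b^2 = 4*34^3 + 27*22^2 = 157216 + 13068 = 170284
Delta = -16 * (170284) = -2724544
Delta mod 37 = 25

Delta = 25 (mod 37)


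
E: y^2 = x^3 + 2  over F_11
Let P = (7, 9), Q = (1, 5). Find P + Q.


P != Q, so use the chord formula.
s = (y2 - y1) / (x2 - x1) = (7) / (5) mod 11 = 8
x3 = s^2 - x1 - x2 mod 11 = 8^2 - 7 - 1 = 1
y3 = s (x1 - x3) - y1 mod 11 = 8 * (7 - 1) - 9 = 6

P + Q = (1, 6)


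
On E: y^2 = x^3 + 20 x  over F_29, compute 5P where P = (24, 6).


k = 5 = 101_2 (binary, LSB first: 101)
Double-and-add from P = (24, 6):
  bit 0 = 1: acc = O + (24, 6) = (24, 6)
  bit 1 = 0: acc unchanged = (24, 6)
  bit 2 = 1: acc = (24, 6) + (25, 28) = (0, 0)

5P = (0, 0)
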